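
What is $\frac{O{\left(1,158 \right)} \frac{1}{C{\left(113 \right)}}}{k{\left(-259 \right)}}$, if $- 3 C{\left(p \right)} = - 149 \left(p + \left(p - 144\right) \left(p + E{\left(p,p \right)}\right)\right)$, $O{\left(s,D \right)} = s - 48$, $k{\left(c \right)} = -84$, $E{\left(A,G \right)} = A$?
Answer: $- \frac{47}{28757596} \approx -1.6344 \cdot 10^{-6}$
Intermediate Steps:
$O{\left(s,D \right)} = -48 + s$ ($O{\left(s,D \right)} = s - 48 = -48 + s$)
$C{\left(p \right)} = \frac{149 p}{3} + \frac{298 p \left(-144 + p\right)}{3}$ ($C{\left(p \right)} = - \frac{\left(-149\right) \left(p + \left(p - 144\right) \left(p + p\right)\right)}{3} = - \frac{\left(-149\right) \left(p + \left(-144 + p\right) 2 p\right)}{3} = - \frac{\left(-149\right) \left(p + 2 p \left(-144 + p\right)\right)}{3} = - \frac{- 149 p - 298 p \left(-144 + p\right)}{3} = \frac{149 p}{3} + \frac{298 p \left(-144 + p\right)}{3}$)
$\frac{O{\left(1,158 \right)} \frac{1}{C{\left(113 \right)}}}{k{\left(-259 \right)}} = \frac{\left(-48 + 1\right) \frac{1}{\frac{149}{3} \cdot 113 \left(-287 + 2 \cdot 113\right)}}{-84} = - \frac{47}{\frac{149}{3} \cdot 113 \left(-287 + 226\right)} \left(- \frac{1}{84}\right) = - \frac{47}{\frac{149}{3} \cdot 113 \left(-61\right)} \left(- \frac{1}{84}\right) = - \frac{47}{- \frac{1027057}{3}} \left(- \frac{1}{84}\right) = \left(-47\right) \left(- \frac{3}{1027057}\right) \left(- \frac{1}{84}\right) = \frac{141}{1027057} \left(- \frac{1}{84}\right) = - \frac{47}{28757596}$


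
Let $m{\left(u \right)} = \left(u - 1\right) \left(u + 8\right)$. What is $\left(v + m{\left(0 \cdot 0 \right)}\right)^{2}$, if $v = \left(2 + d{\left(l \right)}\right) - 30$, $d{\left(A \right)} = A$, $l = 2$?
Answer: $1156$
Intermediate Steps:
$m{\left(u \right)} = \left(-1 + u\right) \left(8 + u\right)$
$v = -26$ ($v = \left(2 + 2\right) - 30 = 4 - 30 = -26$)
$\left(v + m{\left(0 \cdot 0 \right)}\right)^{2} = \left(-26 + \left(-8 + \left(0 \cdot 0\right)^{2} + 7 \cdot 0 \cdot 0\right)\right)^{2} = \left(-26 + \left(-8 + 0^{2} + 7 \cdot 0\right)\right)^{2} = \left(-26 + \left(-8 + 0 + 0\right)\right)^{2} = \left(-26 - 8\right)^{2} = \left(-34\right)^{2} = 1156$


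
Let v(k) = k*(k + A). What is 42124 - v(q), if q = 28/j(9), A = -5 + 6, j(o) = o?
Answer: 3411008/81 ≈ 42111.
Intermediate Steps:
A = 1
q = 28/9 ≈ 3.1111
v(k) = k*(1 + k) (v(k) = k*(k + 1) = k*(1 + k))
42124 - v(q) = 42124 - 28*(1 + 28/9)/9 = 42124 - 28*37/(9*9) = 42124 - 1*1036/81 = 42124 - 1036/81 = 3411008/81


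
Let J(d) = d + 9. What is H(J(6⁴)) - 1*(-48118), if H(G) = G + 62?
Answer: 49485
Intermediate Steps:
J(d) = 9 + d
H(G) = 62 + G
H(J(6⁴)) - 1*(-48118) = (62 + (9 + 6⁴)) - 1*(-48118) = (62 + (9 + 1296)) + 48118 = (62 + 1305) + 48118 = 1367 + 48118 = 49485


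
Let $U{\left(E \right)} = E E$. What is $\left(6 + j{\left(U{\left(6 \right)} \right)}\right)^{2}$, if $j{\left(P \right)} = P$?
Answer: $1764$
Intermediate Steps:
$U{\left(E \right)} = E^{2}$
$\left(6 + j{\left(U{\left(6 \right)} \right)}\right)^{2} = \left(6 + 6^{2}\right)^{2} = \left(6 + 36\right)^{2} = 42^{2} = 1764$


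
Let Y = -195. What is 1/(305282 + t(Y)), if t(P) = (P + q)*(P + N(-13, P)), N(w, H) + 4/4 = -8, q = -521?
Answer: 1/451346 ≈ 2.2156e-6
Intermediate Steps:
N(w, H) = -9 (N(w, H) = -1 - 8 = -9)
t(P) = (-521 + P)*(-9 + P) (t(P) = (P - 521)*(P - 9) = (-521 + P)*(-9 + P))
1/(305282 + t(Y)) = 1/(305282 + (4689 + (-195)² - 530*(-195))) = 1/(305282 + (4689 + 38025 + 103350)) = 1/(305282 + 146064) = 1/451346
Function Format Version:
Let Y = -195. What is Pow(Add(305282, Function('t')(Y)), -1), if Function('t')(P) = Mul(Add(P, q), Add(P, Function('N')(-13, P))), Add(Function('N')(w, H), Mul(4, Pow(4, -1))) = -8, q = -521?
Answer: Rational(1, 451346) ≈ 2.2156e-6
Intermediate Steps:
Function('N')(w, H) = -9 (Function('N')(w, H) = Add(-1, -8) = -9)
Function('t')(P) = Mul(Add(-521, P), Add(-9, P)) (Function('t')(P) = Mul(Add(P, -521), Add(P, -9)) = Mul(Add(-521, P), Add(-9, P)))
Pow(Add(305282, Function('t')(Y)), -1) = Pow(Add(305282, Add(4689, Pow(-195, 2), Mul(-530, -195))), -1) = Pow(Add(305282, Add(4689, 38025, 103350)), -1) = Pow(Add(305282, 146064), -1) = Pow(451346, -1) = Rational(1, 451346)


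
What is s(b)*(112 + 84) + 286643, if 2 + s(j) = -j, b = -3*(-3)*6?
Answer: 275667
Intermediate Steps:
b = 54 (b = 9*6 = 54)
s(j) = -2 - j
s(b)*(112 + 84) + 286643 = (-2 - 1*54)*(112 + 84) + 286643 = (-2 - 54)*196 + 286643 = -56*196 + 286643 = -10976 + 286643 = 275667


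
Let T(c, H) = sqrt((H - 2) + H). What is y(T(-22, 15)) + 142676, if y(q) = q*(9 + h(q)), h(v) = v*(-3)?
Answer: 142592 + 18*sqrt(7) ≈ 1.4264e+5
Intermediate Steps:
T(c, H) = sqrt(-2 + 2*H) (T(c, H) = sqrt((-2 + H) + H) = sqrt(-2 + 2*H))
h(v) = -3*v
y(q) = q*(9 - 3*q)
y(T(-22, 15)) + 142676 = 3*sqrt(-2 + 2*15)*(3 - sqrt(-2 + 2*15)) + 142676 = 3*sqrt(-2 + 30)*(3 - sqrt(-2 + 30)) + 142676 = 3*sqrt(28)*(3 - sqrt(28)) + 142676 = 3*(2*sqrt(7))*(3 - 2*sqrt(7)) + 142676 = 6*sqrt(7)*(3 - 2*sqrt(7)) + 142676 = 142676 + 6*sqrt(7)*(3 - 2*sqrt(7))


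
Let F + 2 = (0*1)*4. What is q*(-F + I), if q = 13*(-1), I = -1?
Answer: -13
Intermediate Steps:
F = -2 (F = -2 + (0*1)*4 = -2 + 0*4 = -2 + 0 = -2)
q = -13
q*(-F + I) = -13*(-1*(-2) - 1) = -13*(2 - 1) = -13*1 = -13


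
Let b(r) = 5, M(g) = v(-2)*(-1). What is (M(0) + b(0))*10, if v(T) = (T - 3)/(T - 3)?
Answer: 40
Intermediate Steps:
v(T) = 1 (v(T) = (-3 + T)/(-3 + T) = 1)
M(g) = -1 (M(g) = 1*(-1) = -1)
(M(0) + b(0))*10 = (-1 + 5)*10 = 4*10 = 40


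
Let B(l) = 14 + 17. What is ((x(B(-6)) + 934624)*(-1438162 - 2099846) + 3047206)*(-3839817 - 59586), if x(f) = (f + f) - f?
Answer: 12894599730282039702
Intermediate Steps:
B(l) = 31
x(f) = f (x(f) = 2*f - f = f)
((x(B(-6)) + 934624)*(-1438162 - 2099846) + 3047206)*(-3839817 - 59586) = ((31 + 934624)*(-1438162 - 2099846) + 3047206)*(-3839817 - 59586) = (934655*(-3538008) + 3047206)*(-3899403) = (-3306816867240 + 3047206)*(-3899403) = -3306813820034*(-3899403) = 12894599730282039702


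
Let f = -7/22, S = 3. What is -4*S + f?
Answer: -271/22 ≈ -12.318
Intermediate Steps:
f = -7/22 (f = -7*1/22 = -7/22 ≈ -0.31818)
-4*S + f = -4*3 - 7/22 = -12 - 7/22 = -271/22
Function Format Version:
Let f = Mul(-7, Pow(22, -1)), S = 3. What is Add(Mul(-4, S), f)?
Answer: Rational(-271, 22) ≈ -12.318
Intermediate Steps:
f = Rational(-7, 22) (f = Mul(-7, Rational(1, 22)) = Rational(-7, 22) ≈ -0.31818)
Add(Mul(-4, S), f) = Add(Mul(-4, 3), Rational(-7, 22)) = Add(-12, Rational(-7, 22)) = Rational(-271, 22)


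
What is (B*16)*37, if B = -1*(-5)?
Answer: 2960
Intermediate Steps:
B = 5
(B*16)*37 = (5*16)*37 = 80*37 = 2960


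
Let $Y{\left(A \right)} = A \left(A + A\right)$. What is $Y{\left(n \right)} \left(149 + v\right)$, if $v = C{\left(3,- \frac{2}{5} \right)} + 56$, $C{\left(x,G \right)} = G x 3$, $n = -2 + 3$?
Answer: $\frac{2014}{5} \approx 402.8$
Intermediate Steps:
$n = 1$
$C{\left(x,G \right)} = 3 G x$ ($C{\left(x,G \right)} = G 3 x = 3 G x$)
$Y{\left(A \right)} = 2 A^{2}$ ($Y{\left(A \right)} = A 2 A = 2 A^{2}$)
$v = \frac{262}{5}$ ($v = 3 \left(- \frac{2}{5}\right) 3 + 56 = - \frac{18}{5} + 56 = \frac{262}{5} \approx 52.4$)
$Y{\left(n \right)} \left(149 + v\right) = 2 \cdot 1^{2} \left(149 + \frac{262}{5}\right) = 2 \cdot 1 \cdot \frac{1007}{5} = 2 \cdot \frac{1007}{5} = \frac{2014}{5}$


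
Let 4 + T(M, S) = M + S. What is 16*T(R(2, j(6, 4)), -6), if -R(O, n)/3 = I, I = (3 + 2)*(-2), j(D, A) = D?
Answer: 320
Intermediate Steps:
I = -10 (I = 5*(-2) = -10)
R(O, n) = 30 (R(O, n) = -3*(-10) = 30)
T(M, S) = -4 + M + S (T(M, S) = -4 + (M + S) = -4 + M + S)
16*T(R(2, j(6, 4)), -6) = 16*(-4 + 30 - 6) = 16*20 = 320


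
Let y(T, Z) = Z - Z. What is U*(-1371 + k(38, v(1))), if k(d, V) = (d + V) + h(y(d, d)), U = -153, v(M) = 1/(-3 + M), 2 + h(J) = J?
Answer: 408663/2 ≈ 2.0433e+5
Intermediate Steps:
y(T, Z) = 0
h(J) = -2 + J
k(d, V) = -2 + V + d (k(d, V) = (d + V) + (-2 + 0) = (V + d) - 2 = -2 + V + d)
U*(-1371 + k(38, v(1))) = -153*(-1371 + (-2 + 1/(-3 + 1) + 38)) = -153*(-1371 + (-2 + 1/(-2) + 38)) = -153*(-1371 + (-2 - ½ + 38)) = -153*(-1371 + 71/2) = -153*(-2671/2) = 408663/2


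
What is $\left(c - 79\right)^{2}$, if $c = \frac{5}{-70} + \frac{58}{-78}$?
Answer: $\frac{1899129241}{298116} \approx 6370.4$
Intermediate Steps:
$c = - \frac{445}{546}$ ($c = 5 \left(- \frac{1}{70}\right) + 58 \left(- \frac{1}{78}\right) = - \frac{1}{14} - \frac{29}{39} = - \frac{445}{546} \approx -0.81502$)
$\left(c - 79\right)^{2} = \left(- \frac{445}{546} - 79\right)^{2} = \left(- \frac{43579}{546}\right)^{2} = \frac{1899129241}{298116}$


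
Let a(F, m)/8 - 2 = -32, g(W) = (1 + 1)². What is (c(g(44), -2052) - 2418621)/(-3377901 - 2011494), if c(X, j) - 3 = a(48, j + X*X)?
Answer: 806286/1796465 ≈ 0.44882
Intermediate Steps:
g(W) = 4 (g(W) = 2² = 4)
a(F, m) = -240 (a(F, m) = 16 + 8*(-32) = 16 - 256 = -240)
c(X, j) = -237 (c(X, j) = 3 - 240 = -237)
(c(g(44), -2052) - 2418621)/(-3377901 - 2011494) = (-237 - 2418621)/(-3377901 - 2011494) = -2418858/(-5389395) = -2418858*(-1/5389395) = 806286/1796465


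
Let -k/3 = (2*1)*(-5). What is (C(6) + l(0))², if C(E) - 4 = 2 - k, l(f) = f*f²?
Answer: 576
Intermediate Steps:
l(f) = f³
k = 30 (k = -3*2*1*(-5) = -6*(-5) = -3*(-10) = 30)
C(E) = -24 (C(E) = 4 + (2 - 1*30) = 4 + (2 - 30) = 4 - 28 = -24)
(C(6) + l(0))² = (-24 + 0³)² = (-24 + 0)² = (-24)² = 576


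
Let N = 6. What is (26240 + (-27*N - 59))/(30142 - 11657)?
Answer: 26019/18485 ≈ 1.4076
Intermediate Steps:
(26240 + (-27*N - 59))/(30142 - 11657) = (26240 + (-27*6 - 59))/(30142 - 11657) = (26240 + (-162 - 59))/18485 = (26240 - 221)*(1/18485) = 26019*(1/18485) = 26019/18485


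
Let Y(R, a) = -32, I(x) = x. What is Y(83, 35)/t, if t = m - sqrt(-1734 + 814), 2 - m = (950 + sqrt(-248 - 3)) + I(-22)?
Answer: 32/(926 + I*sqrt(251) + 2*I*sqrt(230)) ≈ 0.034472 - 0.0017189*I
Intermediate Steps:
m = -926 - I*sqrt(251) (m = 2 - ((950 + sqrt(-248 - 3)) - 22) = 2 - ((950 + sqrt(-251)) - 22) = 2 - ((950 + I*sqrt(251)) - 22) = 2 - (928 + I*sqrt(251)) = 2 + (-928 - I*sqrt(251)) = -926 - I*sqrt(251) ≈ -926.0 - 15.843*I)
t = -926 - I*sqrt(251) - 2*I*sqrt(230) (t = (-926 - I*sqrt(251)) - sqrt(-1734 + 814) = (-926 - I*sqrt(251)) - sqrt(-920) = (-926 - I*sqrt(251)) - 2*I*sqrt(230) = -926 - I*sqrt(251) - 2*I*sqrt(230) ≈ -926.0 - 46.174*I)
Y(83, 35)/t = -32/(-926 - I*sqrt(251) - 2*I*sqrt(230))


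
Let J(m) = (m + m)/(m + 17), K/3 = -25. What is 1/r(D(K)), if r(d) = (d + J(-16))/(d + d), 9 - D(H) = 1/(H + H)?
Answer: -2702/3449 ≈ -0.78342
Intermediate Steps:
K = -75 (K = 3*(-25) = -75)
J(m) = 2*m/(17 + m) (J(m) = (2*m)/(17 + m) = 2*m/(17 + m))
D(H) = 9 - 1/(2*H) (D(H) = 9 - 1/(H + H) = 9 - 1/(2*H))
r(d) = (-32 + d)/(2*d) (r(d) = (d + 2*(-16)/(17 - 16))/(d + d) = (d + 2*(-16)/1)/((2*d)) = (d + 2*(-16)*1)*(1/(2*d)) = (d - 32)*(1/(2*d)) = (-32 + d)*(1/(2*d)) = (-32 + d)/(2*d))
1/r(D(K)) = 1/((-32 + (9 - ½/(-75)))/(2*(9 - ½/(-75)))) = 1/((-32 + (9 - ½*(-1/75)))/(2*(9 - ½*(-1/75)))) = 1/((-32 + (9 + 1/150))/(2*(9 + 1/150))) = 1/((-32 + 1351/150)/(2*(1351/150))) = 1/((½)*(150/1351)*(-3449/150)) = 1/(-3449/2702) = -2702/3449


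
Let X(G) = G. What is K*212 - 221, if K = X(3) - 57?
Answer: -11669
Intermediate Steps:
K = -54 (K = 3 - 57 = -54)
K*212 - 221 = -54*212 - 221 = -11448 - 221 = -11669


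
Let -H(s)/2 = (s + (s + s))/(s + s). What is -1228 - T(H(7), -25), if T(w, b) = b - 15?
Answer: -1188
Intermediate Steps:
H(s) = -3 (H(s) = -2*(s + (s + s))/(s + s) = -2*(s + 2*s)/(2*s) = -2*3*s*1/(2*s) = -2*3/2 = -3)
T(w, b) = -15 + b
-1228 - T(H(7), -25) = -1228 - (-15 - 25) = -1228 - 1*(-40) = -1228 + 40 = -1188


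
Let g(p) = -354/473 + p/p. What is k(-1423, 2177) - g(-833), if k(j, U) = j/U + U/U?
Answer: 97579/1029721 ≈ 0.094763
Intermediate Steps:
g(p) = 119/473 (g(p) = -354*1/473 + 1 = -354/473 + 1 = 119/473)
k(j, U) = 1 + j/U (k(j, U) = j/U + 1 = 1 + j/U)
k(-1423, 2177) - g(-833) = (2177 - 1423)/2177 - 1*119/473 = (1/2177)*754 - 119/473 = 754/2177 - 119/473 = 97579/1029721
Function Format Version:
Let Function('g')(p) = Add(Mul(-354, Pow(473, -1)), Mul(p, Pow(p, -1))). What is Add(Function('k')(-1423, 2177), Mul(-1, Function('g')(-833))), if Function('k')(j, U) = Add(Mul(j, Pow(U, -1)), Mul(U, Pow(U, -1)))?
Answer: Rational(97579, 1029721) ≈ 0.094763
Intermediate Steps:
Function('g')(p) = Rational(119, 473) (Function('g')(p) = Add(Mul(-354, Rational(1, 473)), 1) = Add(Rational(-354, 473), 1) = Rational(119, 473))
Function('k')(j, U) = Add(1, Mul(j, Pow(U, -1))) (Function('k')(j, U) = Add(Mul(j, Pow(U, -1)), 1) = Add(1, Mul(j, Pow(U, -1))))
Add(Function('k')(-1423, 2177), Mul(-1, Function('g')(-833))) = Add(Mul(Pow(2177, -1), Add(2177, -1423)), Mul(-1, Rational(119, 473))) = Add(Mul(Rational(1, 2177), 754), Rational(-119, 473)) = Add(Rational(754, 2177), Rational(-119, 473)) = Rational(97579, 1029721)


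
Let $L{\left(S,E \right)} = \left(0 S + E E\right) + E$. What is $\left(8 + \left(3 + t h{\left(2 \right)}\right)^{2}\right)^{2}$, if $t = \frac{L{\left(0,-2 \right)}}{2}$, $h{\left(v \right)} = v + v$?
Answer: $3249$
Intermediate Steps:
$L{\left(S,E \right)} = E + E^{2}$ ($L{\left(S,E \right)} = \left(0 + E^{2}\right) + E = E^{2} + E = E + E^{2}$)
$h{\left(v \right)} = 2 v$
$t = 1$ ($t = \frac{\left(-2\right) \left(1 - 2\right)}{2} = \left(-2\right) \left(-1\right) \frac{1}{2} = 2 \cdot \frac{1}{2} = 1$)
$\left(8 + \left(3 + t h{\left(2 \right)}\right)^{2}\right)^{2} = \left(8 + \left(3 + 1 \cdot 2 \cdot 2\right)^{2}\right)^{2} = \left(8 + \left(3 + 1 \cdot 4\right)^{2}\right)^{2} = \left(8 + \left(3 + 4\right)^{2}\right)^{2} = \left(8 + 7^{2}\right)^{2} = \left(8 + 49\right)^{2} = 57^{2} = 3249$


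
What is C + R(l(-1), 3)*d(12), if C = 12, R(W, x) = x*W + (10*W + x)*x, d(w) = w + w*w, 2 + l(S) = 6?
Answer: 22008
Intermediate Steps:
l(S) = 4 (l(S) = -2 + 6 = 4)
d(w) = w + w²
R(W, x) = W*x + x*(x + 10*W) (R(W, x) = W*x + (x + 10*W)*x = W*x + x*(x + 10*W))
C + R(l(-1), 3)*d(12) = 12 + (3*(3 + 11*4))*(12*(1 + 12)) = 12 + (3*(3 + 44))*(12*13) = 12 + (3*47)*156 = 12 + 141*156 = 12 + 21996 = 22008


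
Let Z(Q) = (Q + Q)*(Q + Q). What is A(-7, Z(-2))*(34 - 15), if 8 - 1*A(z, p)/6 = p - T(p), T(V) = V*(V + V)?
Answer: 57456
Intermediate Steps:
Z(Q) = 4*Q**2 (Z(Q) = (2*Q)*(2*Q) = 4*Q**2)
T(V) = 2*V**2 (T(V) = V*(2*V) = 2*V**2)
A(z, p) = 48 - 6*p + 12*p**2 (A(z, p) = 48 - 6*(p - 2*p**2) = 48 + (-6*p + 12*p**2) = 48 - 6*p + 12*p**2)
A(-7, Z(-2))*(34 - 15) = (48 - 24*(-2)**2 + 12*(4*(-2)**2)**2)*(34 - 15) = (48 - 24*4 + 12*(4*4)**2)*19 = (48 - 6*16 + 12*16**2)*19 = (48 - 96 + 12*256)*19 = (48 - 96 + 3072)*19 = 3024*19 = 57456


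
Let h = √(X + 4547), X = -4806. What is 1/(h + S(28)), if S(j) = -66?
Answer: -66/4615 - I*√259/4615 ≈ -0.014301 - 0.0034872*I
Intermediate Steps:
h = I*√259 (h = √(-4806 + 4547) = √(-259) = I*√259 ≈ 16.093*I)
1/(h + S(28)) = 1/(I*√259 - 66) = 1/(-66 + I*√259)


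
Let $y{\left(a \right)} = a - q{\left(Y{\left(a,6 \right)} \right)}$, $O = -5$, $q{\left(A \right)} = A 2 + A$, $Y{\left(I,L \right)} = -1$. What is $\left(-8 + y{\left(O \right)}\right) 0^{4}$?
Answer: $0$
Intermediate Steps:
$q{\left(A \right)} = 3 A$ ($q{\left(A \right)} = 2 A + A = 3 A$)
$y{\left(a \right)} = 3 + a$ ($y{\left(a \right)} = a - 3 \left(-1\right) = a - -3 = a + 3 = 3 + a$)
$\left(-8 + y{\left(O \right)}\right) 0^{4} = \left(-8 + \left(3 - 5\right)\right) 0^{4} = \left(-8 - 2\right) 0 = \left(-10\right) 0 = 0$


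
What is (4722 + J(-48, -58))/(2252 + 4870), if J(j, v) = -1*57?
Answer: 1555/2374 ≈ 0.65501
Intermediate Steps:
J(j, v) = -57
(4722 + J(-48, -58))/(2252 + 4870) = (4722 - 57)/(2252 + 4870) = 4665/7122 = 4665*(1/7122) = 1555/2374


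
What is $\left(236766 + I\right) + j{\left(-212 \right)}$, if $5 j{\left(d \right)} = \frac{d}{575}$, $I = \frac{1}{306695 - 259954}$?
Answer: $\frac{31816693961033}{134380375} \approx 2.3677 \cdot 10^{5}$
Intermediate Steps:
$I = \frac{1}{46741} \approx 2.1394 \cdot 10^{-5}$
$j{\left(d \right)} = \frac{d}{2875}$ ($j{\left(d \right)} = \frac{d \frac{1}{575}}{5} = \frac{\frac{1}{575} d}{5} = \frac{d}{2875}$)
$\left(236766 + I\right) + j{\left(-212 \right)} = \left(236766 + \frac{1}{46741}\right) + \frac{1}{2875} \left(-212\right) = \frac{11066679607}{46741} - \frac{212}{2875} = \frac{31816693961033}{134380375}$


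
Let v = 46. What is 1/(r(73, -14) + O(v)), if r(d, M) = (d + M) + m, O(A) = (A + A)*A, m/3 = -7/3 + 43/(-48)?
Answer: 16/68501 ≈ 0.00023357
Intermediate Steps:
m = -155/16 (m = 3*(-7/3 + 43/(-48)) = 3*(-7*1/3 + 43*(-1/48)) = 3*(-7/3 - 43/48) = 3*(-155/48) = -155/16 ≈ -9.6875)
O(A) = 2*A**2 (O(A) = (2*A)*A = 2*A**2)
r(d, M) = -155/16 + M + d (r(d, M) = (d + M) - 155/16 = (M + d) - 155/16 = -155/16 + M + d)
1/(r(73, -14) + O(v)) = 1/((-155/16 - 14 + 73) + 2*46**2) = 1/(789/16 + 2*2116) = 1/(789/16 + 4232) = 1/(68501/16) = 16/68501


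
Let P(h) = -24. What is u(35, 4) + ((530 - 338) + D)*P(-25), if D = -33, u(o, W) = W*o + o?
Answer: -3641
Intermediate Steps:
u(o, W) = o + W*o
u(35, 4) + ((530 - 338) + D)*P(-25) = 35*(1 + 4) + ((530 - 338) - 33)*(-24) = 35*5 + (192 - 33)*(-24) = 175 + 159*(-24) = 175 - 3816 = -3641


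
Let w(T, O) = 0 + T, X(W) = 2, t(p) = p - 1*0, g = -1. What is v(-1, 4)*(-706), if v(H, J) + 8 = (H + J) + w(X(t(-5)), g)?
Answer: 2118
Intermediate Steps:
t(p) = p (t(p) = p + 0 = p)
w(T, O) = T
v(H, J) = -6 + H + J (v(H, J) = -8 + ((H + J) + 2) = -8 + (2 + H + J) = -6 + H + J)
v(-1, 4)*(-706) = (-6 - 1 + 4)*(-706) = -3*(-706) = 2118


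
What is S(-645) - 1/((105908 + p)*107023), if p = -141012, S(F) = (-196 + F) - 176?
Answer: -3820803293663/3756935392 ≈ -1017.0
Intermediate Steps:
S(F) = -372 + F
S(-645) - 1/((105908 + p)*107023) = (-372 - 645) - 1/((105908 - 141012)*107023) = -1017 - 1/((-35104)*107023) = -1017 - (-1)/(35104*107023) = -1017 - 1*(-1/3756935392) = -1017 + 1/3756935392 = -3820803293663/3756935392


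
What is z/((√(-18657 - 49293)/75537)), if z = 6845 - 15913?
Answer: 114161586*I*√302/755 ≈ 2.6277e+6*I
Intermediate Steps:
z = -9068
z/((√(-18657 - 49293)/75537)) = -9068*75537/√(-18657 - 49293) = -9068*(-25179*I*√302/1510) = -(-114161586)*I*√302/755 = 114161586*I*√302/755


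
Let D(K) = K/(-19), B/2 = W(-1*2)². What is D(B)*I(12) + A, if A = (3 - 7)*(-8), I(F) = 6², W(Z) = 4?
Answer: -544/19 ≈ -28.632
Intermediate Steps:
I(F) = 36
B = 32 (B = 2*4² = 2*16 = 32)
D(K) = -K/19 (D(K) = K*(-1/19) = -K/19)
A = 32 (A = -4*(-8) = 32)
D(B)*I(12) + A = -1/19*32*36 + 32 = -32/19*36 + 32 = -1152/19 + 32 = -544/19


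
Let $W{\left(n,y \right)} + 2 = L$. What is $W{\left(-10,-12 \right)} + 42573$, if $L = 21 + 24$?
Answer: $42616$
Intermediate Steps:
$L = 45$
$W{\left(n,y \right)} = 43$ ($W{\left(n,y \right)} = -2 + 45 = 43$)
$W{\left(-10,-12 \right)} + 42573 = 43 + 42573 = 42616$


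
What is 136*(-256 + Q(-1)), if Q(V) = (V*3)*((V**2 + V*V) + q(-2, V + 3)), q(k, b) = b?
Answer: -36448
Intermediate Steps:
Q(V) = 3*V*(3 + V + 2*V**2) (Q(V) = (V*3)*((V**2 + V*V) + (V + 3)) = (3*V)*((V**2 + V**2) + (3 + V)) = (3*V)*(2*V**2 + (3 + V)) = (3*V)*(3 + V + 2*V**2) = 3*V*(3 + V + 2*V**2))
136*(-256 + Q(-1)) = 136*(-256 + 3*(-1)*(3 - 1 + 2*(-1)**2)) = 136*(-256 + 3*(-1)*(3 - 1 + 2*1)) = 136*(-256 + 3*(-1)*(3 - 1 + 2)) = 136*(-256 + 3*(-1)*4) = 136*(-256 - 12) = 136*(-268) = -36448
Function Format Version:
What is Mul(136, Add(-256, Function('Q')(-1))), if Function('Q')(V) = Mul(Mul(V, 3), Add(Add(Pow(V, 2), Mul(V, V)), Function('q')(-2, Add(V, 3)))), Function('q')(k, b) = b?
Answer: -36448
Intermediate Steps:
Function('Q')(V) = Mul(3, V, Add(3, V, Mul(2, Pow(V, 2)))) (Function('Q')(V) = Mul(Mul(V, 3), Add(Add(Pow(V, 2), Mul(V, V)), Add(V, 3))) = Mul(Mul(3, V), Add(Add(Pow(V, 2), Pow(V, 2)), Add(3, V))) = Mul(Mul(3, V), Add(Mul(2, Pow(V, 2)), Add(3, V))) = Mul(Mul(3, V), Add(3, V, Mul(2, Pow(V, 2)))) = Mul(3, V, Add(3, V, Mul(2, Pow(V, 2)))))
Mul(136, Add(-256, Function('Q')(-1))) = Mul(136, Add(-256, Mul(3, -1, Add(3, -1, Mul(2, Pow(-1, 2)))))) = Mul(136, Add(-256, Mul(3, -1, Add(3, -1, Mul(2, 1))))) = Mul(136, Add(-256, Mul(3, -1, Add(3, -1, 2)))) = Mul(136, Add(-256, Mul(3, -1, 4))) = Mul(136, Add(-256, -12)) = Mul(136, -268) = -36448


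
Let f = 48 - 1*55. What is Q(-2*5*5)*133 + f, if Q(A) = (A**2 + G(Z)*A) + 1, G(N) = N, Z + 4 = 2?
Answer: 345926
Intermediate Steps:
Z = -2 (Z = -4 + 2 = -2)
Q(A) = 1 + A**2 - 2*A (Q(A) = (A**2 - 2*A) + 1 = 1 + A**2 - 2*A)
f = -7 (f = 48 - 55 = -7)
Q(-2*5*5)*133 + f = (1 + (-2*5*5)**2 - 2*(-2*5)*5)*133 - 7 = (1 + (-10*5)**2 - (-20)*5)*133 - 7 = (1 + (-50)**2 - 2*(-50))*133 - 7 = (1 + 2500 + 100)*133 - 7 = 2601*133 - 7 = 345933 - 7 = 345926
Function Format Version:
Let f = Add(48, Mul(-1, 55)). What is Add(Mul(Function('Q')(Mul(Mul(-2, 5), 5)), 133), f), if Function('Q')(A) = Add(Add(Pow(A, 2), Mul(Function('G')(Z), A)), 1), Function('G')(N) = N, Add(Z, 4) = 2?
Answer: 345926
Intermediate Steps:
Z = -2 (Z = Add(-4, 2) = -2)
Function('Q')(A) = Add(1, Pow(A, 2), Mul(-2, A)) (Function('Q')(A) = Add(Add(Pow(A, 2), Mul(-2, A)), 1) = Add(1, Pow(A, 2), Mul(-2, A)))
f = -7 (f = Add(48, -55) = -7)
Add(Mul(Function('Q')(Mul(Mul(-2, 5), 5)), 133), f) = Add(Mul(Add(1, Pow(Mul(Mul(-2, 5), 5), 2), Mul(-2, Mul(Mul(-2, 5), 5))), 133), -7) = Add(Mul(Add(1, Pow(Mul(-10, 5), 2), Mul(-2, Mul(-10, 5))), 133), -7) = Add(Mul(Add(1, Pow(-50, 2), Mul(-2, -50)), 133), -7) = Add(Mul(Add(1, 2500, 100), 133), -7) = Add(Mul(2601, 133), -7) = Add(345933, -7) = 345926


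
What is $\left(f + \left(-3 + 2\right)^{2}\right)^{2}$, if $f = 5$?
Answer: $36$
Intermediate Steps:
$\left(f + \left(-3 + 2\right)^{2}\right)^{2} = \left(5 + \left(-3 + 2\right)^{2}\right)^{2} = \left(5 + \left(-1\right)^{2}\right)^{2} = \left(5 + 1\right)^{2} = 6^{2} = 36$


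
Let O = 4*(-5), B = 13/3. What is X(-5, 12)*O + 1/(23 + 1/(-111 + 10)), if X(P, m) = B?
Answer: -201139/2322 ≈ -86.623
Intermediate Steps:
B = 13/3 (B = 13*(⅓) = 13/3 ≈ 4.3333)
X(P, m) = 13/3
O = -20
X(-5, 12)*O + 1/(23 + 1/(-111 + 10)) = (13/3)*(-20) + 1/(23 + 1/(-111 + 10)) = -260/3 + 1/(23 + 1/(-101)) = -260/3 + 1/(23 - 1/101) = -260/3 + 1/(2322/101) = -260/3 + 101/2322 = -201139/2322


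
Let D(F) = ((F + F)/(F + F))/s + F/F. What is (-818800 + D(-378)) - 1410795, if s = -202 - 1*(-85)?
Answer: -260862499/117 ≈ -2.2296e+6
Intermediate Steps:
s = -117 (s = -202 + 85 = -117)
D(F) = 116/117 (D(F) = ((F + F)/(F + F))/(-117) + F/F = ((2*F)/((2*F)))*(-1/117) + 1 = ((2*F)*(1/(2*F)))*(-1/117) + 1 = 1*(-1/117) + 1 = -1/117 + 1 = 116/117)
(-818800 + D(-378)) - 1410795 = (-818800 + 116/117) - 1410795 = -95799484/117 - 1410795 = -260862499/117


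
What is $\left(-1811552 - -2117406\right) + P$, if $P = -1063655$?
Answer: $-757801$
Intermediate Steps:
$\left(-1811552 - -2117406\right) + P = \left(-1811552 - -2117406\right) - 1063655 = \left(-1811552 + 2117406\right) - 1063655 = 305854 - 1063655 = -757801$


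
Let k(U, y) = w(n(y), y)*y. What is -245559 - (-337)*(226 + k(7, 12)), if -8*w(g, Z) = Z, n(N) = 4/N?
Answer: -175463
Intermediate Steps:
w(g, Z) = -Z/8
k(U, y) = -y**2/8 (k(U, y) = (-y/8)*y = -y**2/8)
-245559 - (-337)*(226 + k(7, 12)) = -245559 - (-337)*(226 - 1/8*12**2) = -245559 - (-337)*(226 - 1/8*144) = -245559 - (-337)*(226 - 18) = -245559 - (-337)*208 = -245559 - 1*(-70096) = -245559 + 70096 = -175463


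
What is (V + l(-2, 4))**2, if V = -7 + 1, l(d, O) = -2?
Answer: 64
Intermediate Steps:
V = -6
(V + l(-2, 4))**2 = (-6 - 2)**2 = (-8)**2 = 64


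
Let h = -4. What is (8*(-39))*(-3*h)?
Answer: -3744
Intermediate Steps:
(8*(-39))*(-3*h) = (8*(-39))*(-3*(-4)) = -312*12 = -3744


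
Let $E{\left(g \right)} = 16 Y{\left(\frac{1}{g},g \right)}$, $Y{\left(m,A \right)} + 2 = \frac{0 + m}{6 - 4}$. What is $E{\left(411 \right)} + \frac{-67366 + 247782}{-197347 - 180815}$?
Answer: $- \frac{840785384}{25904097} \approx -32.458$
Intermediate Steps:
$Y{\left(m,A \right)} = -2 + \frac{m}{2}$ ($Y{\left(m,A \right)} = -2 + \frac{0 + m}{6 - 4} = -2 + \frac{m}{2}$)
$E{\left(g \right)} = -32 + \frac{8}{g}$ ($E{\left(g \right)} = 16 \left(-2 + \frac{1}{2 g}\right) = -32 + \frac{8}{g}$)
$E{\left(411 \right)} + \frac{-67366 + 247782}{-197347 - 180815} = \left(-32 + \frac{8}{411}\right) + \frac{-67366 + 247782}{-197347 - 180815} = \left(-32 + 8 \cdot \frac{1}{411}\right) + \frac{180416}{-378162} = \left(-32 + \frac{8}{411}\right) + 180416 \left(- \frac{1}{378162}\right) = - \frac{13144}{411} - \frac{90208}{189081} = - \frac{840785384}{25904097}$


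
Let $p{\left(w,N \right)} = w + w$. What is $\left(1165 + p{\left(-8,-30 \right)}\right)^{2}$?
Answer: $1320201$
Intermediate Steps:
$p{\left(w,N \right)} = 2 w$
$\left(1165 + p{\left(-8,-30 \right)}\right)^{2} = \left(1165 + 2 \left(-8\right)\right)^{2} = \left(1165 - 16\right)^{2} = 1149^{2} = 1320201$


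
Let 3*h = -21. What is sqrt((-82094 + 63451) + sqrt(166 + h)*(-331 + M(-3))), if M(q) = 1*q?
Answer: sqrt(-18643 - 334*sqrt(159)) ≈ 151.18*I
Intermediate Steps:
h = -7 (h = (1/3)*(-21) = -7)
M(q) = q
sqrt((-82094 + 63451) + sqrt(166 + h)*(-331 + M(-3))) = sqrt((-82094 + 63451) + sqrt(166 - 7)*(-331 - 3)) = sqrt(-18643 + sqrt(159)*(-334)) = sqrt(-18643 - 334*sqrt(159))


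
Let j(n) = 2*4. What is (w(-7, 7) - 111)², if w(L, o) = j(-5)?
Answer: 10609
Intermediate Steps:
j(n) = 8
w(L, o) = 8
(w(-7, 7) - 111)² = (8 - 111)² = (-103)² = 10609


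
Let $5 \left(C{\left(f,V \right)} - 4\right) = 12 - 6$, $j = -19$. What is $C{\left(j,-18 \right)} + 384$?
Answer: $\frac{1946}{5} \approx 389.2$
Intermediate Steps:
$C{\left(f,V \right)} = \frac{26}{5}$ ($C{\left(f,V \right)} = 4 + \frac{12 - 6}{5} = 4 + \frac{1}{5} \cdot 6 = 4 + \frac{6}{5} = \frac{26}{5}$)
$C{\left(j,-18 \right)} + 384 = \frac{26}{5} + 384 = \frac{1946}{5}$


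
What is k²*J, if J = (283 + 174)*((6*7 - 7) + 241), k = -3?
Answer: 1135188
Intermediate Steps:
J = 126132 (J = 457*((42 - 7) + 241) = 457*(35 + 241) = 457*276 = 126132)
k²*J = (-3)²*126132 = 9*126132 = 1135188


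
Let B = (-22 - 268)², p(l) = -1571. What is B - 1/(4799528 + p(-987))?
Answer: 403508183699/4797957 ≈ 84100.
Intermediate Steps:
B = 84100 (B = (-290)² = 84100)
B - 1/(4799528 + p(-987)) = 84100 - 1/(4799528 - 1571) = 84100 - 1/4797957 = 403508183699/4797957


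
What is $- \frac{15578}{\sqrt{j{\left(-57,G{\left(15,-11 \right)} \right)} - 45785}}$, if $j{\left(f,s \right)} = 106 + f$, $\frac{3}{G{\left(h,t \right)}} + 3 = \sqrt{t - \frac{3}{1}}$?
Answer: $\frac{7789 i \sqrt{11434}}{11434} \approx 72.842 i$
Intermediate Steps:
$G{\left(h,t \right)} = \frac{3}{-3 + \sqrt{-3 + t}}$ ($G{\left(h,t \right)} = \frac{3}{-3 + \sqrt{t - \frac{3}{1}}} = \frac{3}{-3 + \sqrt{t - 3}} = \frac{3}{-3 + \sqrt{-3 + t}}$)
$- \frac{15578}{\sqrt{j{\left(-57,G{\left(15,-11 \right)} \right)} - 45785}} = - \frac{15578}{\sqrt{\left(106 - 57\right) - 45785}} = - \frac{15578}{\sqrt{49 - 45785}} = - \frac{15578}{\sqrt{-45736}} = - \frac{15578}{2 i \sqrt{11434}} = - 15578 \left(- \frac{i \sqrt{11434}}{22868}\right) = \frac{7789 i \sqrt{11434}}{11434}$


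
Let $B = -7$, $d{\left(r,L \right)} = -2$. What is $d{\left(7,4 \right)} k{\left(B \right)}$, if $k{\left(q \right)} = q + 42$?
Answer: $-70$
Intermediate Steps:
$k{\left(q \right)} = 42 + q$
$d{\left(7,4 \right)} k{\left(B \right)} = - 2 \left(42 - 7\right) = \left(-2\right) 35 = -70$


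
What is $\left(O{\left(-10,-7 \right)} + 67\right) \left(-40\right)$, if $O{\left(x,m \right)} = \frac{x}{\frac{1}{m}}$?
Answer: $-5480$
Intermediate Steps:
$O{\left(x,m \right)} = m x$ ($O{\left(x,m \right)} = x m = m x$)
$\left(O{\left(-10,-7 \right)} + 67\right) \left(-40\right) = \left(\left(-7\right) \left(-10\right) + 67\right) \left(-40\right) = \left(70 + 67\right) \left(-40\right) = 137 \left(-40\right) = -5480$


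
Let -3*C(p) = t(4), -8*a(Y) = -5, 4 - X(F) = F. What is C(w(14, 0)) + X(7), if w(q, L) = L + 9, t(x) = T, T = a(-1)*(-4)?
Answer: -13/6 ≈ -2.1667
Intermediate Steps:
X(F) = 4 - F
a(Y) = 5/8 (a(Y) = -1/8*(-5) = 5/8)
T = -5/2 (T = (5/8)*(-4) = -5/2 ≈ -2.5000)
t(x) = -5/2
w(q, L) = 9 + L
C(p) = 5/6 (C(p) = -1/3*(-5/2) = 5/6)
C(w(14, 0)) + X(7) = 5/6 + (4 - 1*7) = 5/6 + (4 - 7) = 5/6 - 3 = -13/6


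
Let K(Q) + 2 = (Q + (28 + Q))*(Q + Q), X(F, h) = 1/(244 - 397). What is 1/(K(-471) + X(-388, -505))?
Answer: 153/131730857 ≈ 1.1615e-6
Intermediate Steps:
X(F, h) = -1/153 (X(F, h) = 1/(-153) = -1/153)
K(Q) = -2 + 2*Q*(28 + 2*Q) (K(Q) = -2 + (Q + (28 + Q))*(Q + Q) = -2 + (28 + 2*Q)*(2*Q) = -2 + 2*Q*(28 + 2*Q))
1/(K(-471) + X(-388, -505)) = 1/((-2 + 4*(-471)² + 56*(-471)) - 1/153) = 1/((-2 + 4*221841 - 26376) - 1/153) = 1/((-2 + 887364 - 26376) - 1/153) = 1/(860986 - 1/153) = 1/(131730857/153) = 153/131730857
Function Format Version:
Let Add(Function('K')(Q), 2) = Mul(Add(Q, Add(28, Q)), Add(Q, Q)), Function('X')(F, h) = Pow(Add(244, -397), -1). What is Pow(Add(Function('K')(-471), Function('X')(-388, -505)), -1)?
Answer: Rational(153, 131730857) ≈ 1.1615e-6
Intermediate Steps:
Function('X')(F, h) = Rational(-1, 153) (Function('X')(F, h) = Pow(-153, -1) = Rational(-1, 153))
Function('K')(Q) = Add(-2, Mul(2, Q, Add(28, Mul(2, Q)))) (Function('K')(Q) = Add(-2, Mul(Add(Q, Add(28, Q)), Add(Q, Q))) = Add(-2, Mul(Add(28, Mul(2, Q)), Mul(2, Q))) = Add(-2, Mul(2, Q, Add(28, Mul(2, Q)))))
Pow(Add(Function('K')(-471), Function('X')(-388, -505)), -1) = Pow(Add(Add(-2, Mul(4, Pow(-471, 2)), Mul(56, -471)), Rational(-1, 153)), -1) = Pow(Add(Add(-2, Mul(4, 221841), -26376), Rational(-1, 153)), -1) = Pow(Add(Add(-2, 887364, -26376), Rational(-1, 153)), -1) = Pow(Add(860986, Rational(-1, 153)), -1) = Pow(Rational(131730857, 153), -1) = Rational(153, 131730857)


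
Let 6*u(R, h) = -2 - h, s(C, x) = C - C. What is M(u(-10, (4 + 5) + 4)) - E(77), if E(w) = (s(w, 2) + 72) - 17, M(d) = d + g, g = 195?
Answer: 275/2 ≈ 137.50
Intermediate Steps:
s(C, x) = 0
u(R, h) = -⅓ - h/6 (u(R, h) = (-2 - h)/6 = -⅓ - h/6)
M(d) = 195 + d (M(d) = d + 195 = 195 + d)
E(w) = 55 (E(w) = (0 + 72) - 17 = 72 - 17 = 55)
M(u(-10, (4 + 5) + 4)) - E(77) = (195 + (-⅓ - ((4 + 5) + 4)/6)) - 1*55 = (195 + (-⅓ - (9 + 4)/6)) - 55 = (195 + (-⅓ - ⅙*13)) - 55 = (195 + (-⅓ - 13/6)) - 55 = (195 - 5/2) - 55 = 385/2 - 55 = 275/2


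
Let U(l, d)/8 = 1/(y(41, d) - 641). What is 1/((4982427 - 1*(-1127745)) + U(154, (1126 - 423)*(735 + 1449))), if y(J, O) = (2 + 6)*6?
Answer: 593/3623331988 ≈ 1.6366e-7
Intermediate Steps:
y(J, O) = 48 (y(J, O) = 8*6 = 48)
U(l, d) = -8/593 (U(l, d) = 8/(48 - 641) = 8/(-593) = 8*(-1/593) = -8/593)
1/((4982427 - 1*(-1127745)) + U(154, (1126 - 423)*(735 + 1449))) = 1/((4982427 - 1*(-1127745)) - 8/593) = 1/((4982427 + 1127745) - 8/593) = 1/(6110172 - 8/593) = 1/(3623331988/593) = 593/3623331988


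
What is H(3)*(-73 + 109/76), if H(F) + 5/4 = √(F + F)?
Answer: 27195/304 - 5439*√6/76 ≈ -85.842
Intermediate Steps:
H(F) = -5/4 + √2*√F (H(F) = -5/4 + √(F + F) = -5/4 + √(2*F) = -5/4 + √2*√F)
H(3)*(-73 + 109/76) = (-5/4 + √2*√3)*(-73 + 109/76) = (-5/4 + √6)*(-73 + 109*(1/76)) = (-5/4 + √6)*(-73 + 109/76) = (-5/4 + √6)*(-5439/76) = 27195/304 - 5439*√6/76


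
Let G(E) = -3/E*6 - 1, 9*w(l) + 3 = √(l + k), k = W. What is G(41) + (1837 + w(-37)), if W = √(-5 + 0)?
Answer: 225733/123 + √(-37 + I*√5)/9 ≈ 1835.2 + 0.67617*I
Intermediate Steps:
W = I*√5 (W = √(-5) = I*√5 ≈ 2.2361*I)
k = I*√5 ≈ 2.2361*I
w(l) = -⅓ + √(l + I*√5)/9
G(E) = -1 - 18/E (G(E) = -18/E - 1 = -1 - 18/E)
G(41) + (1837 + w(-37)) = (-18 - 1*41)/41 + (1837 + (-⅓ + √(-37 + I*√5)/9)) = (-18 - 41)/41 + (5510/3 + √(-37 + I*√5)/9) = (1/41)*(-59) + (5510/3 + √(-37 + I*√5)/9) = -59/41 + (5510/3 + √(-37 + I*√5)/9) = 225733/123 + √(-37 + I*√5)/9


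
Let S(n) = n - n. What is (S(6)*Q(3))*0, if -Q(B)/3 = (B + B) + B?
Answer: 0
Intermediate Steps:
Q(B) = -9*B (Q(B) = -3*((B + B) + B) = -3*(2*B + B) = -9*B)
S(n) = 0
(S(6)*Q(3))*0 = (0*(-9*3))*0 = (0*(-27))*0 = 0*0 = 0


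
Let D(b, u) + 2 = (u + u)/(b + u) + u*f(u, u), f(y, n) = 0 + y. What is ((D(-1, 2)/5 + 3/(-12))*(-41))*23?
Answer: -17917/20 ≈ -895.85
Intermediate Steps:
f(y, n) = y
D(b, u) = -2 + u² + 2*u/(b + u) (D(b, u) = -2 + ((u + u)/(b + u) + u*u) = -2 + ((2*u)/(b + u) + u²) = -2 + (2*u/(b + u) + u²) = -2 + (u² + 2*u/(b + u)) = -2 + u² + 2*u/(b + u))
((D(-1, 2)/5 + 3/(-12))*(-41))*23 = ((((2³ - 2*(-1) - 1*2²)/(-1 + 2))/5 + 3/(-12))*(-41))*23 = ((((8 + 2 - 1*4)/1)*(⅕) + 3*(-1/12))*(-41))*23 = (((1*(8 + 2 - 4))*(⅕) - ¼)*(-41))*23 = (((1*6)*(⅕) - ¼)*(-41))*23 = ((6*(⅕) - ¼)*(-41))*23 = ((6/5 - ¼)*(-41))*23 = ((19/20)*(-41))*23 = -779/20*23 = -17917/20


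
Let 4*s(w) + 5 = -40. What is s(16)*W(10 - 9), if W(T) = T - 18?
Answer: 765/4 ≈ 191.25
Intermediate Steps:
W(T) = -18 + T
s(w) = -45/4 (s(w) = -5/4 + (¼)*(-40) = -5/4 - 10 = -45/4)
s(16)*W(10 - 9) = -45*(-18 + (10 - 9))/4 = -45*(-18 + 1)/4 = -45/4*(-17) = 765/4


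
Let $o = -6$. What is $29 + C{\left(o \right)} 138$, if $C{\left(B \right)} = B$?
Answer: $-799$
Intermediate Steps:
$29 + C{\left(o \right)} 138 = 29 - 828 = -799$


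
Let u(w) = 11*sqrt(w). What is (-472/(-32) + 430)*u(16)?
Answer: 19569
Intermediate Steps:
(-472/(-32) + 430)*u(16) = (-472/(-32) + 430)*(11*sqrt(16)) = (-472*(-1/32) + 430)*(11*4) = (59/4 + 430)*44 = (1779/4)*44 = 19569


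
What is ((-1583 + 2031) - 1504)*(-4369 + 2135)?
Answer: 2359104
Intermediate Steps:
((-1583 + 2031) - 1504)*(-4369 + 2135) = (448 - 1504)*(-2234) = -1056*(-2234) = 2359104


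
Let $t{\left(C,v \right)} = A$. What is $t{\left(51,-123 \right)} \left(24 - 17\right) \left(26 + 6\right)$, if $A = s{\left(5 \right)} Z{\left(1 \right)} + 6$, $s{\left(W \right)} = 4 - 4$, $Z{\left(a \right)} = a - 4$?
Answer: $1344$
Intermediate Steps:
$Z{\left(a \right)} = -4 + a$
$s{\left(W \right)} = 0$
$A = 6$ ($A = 0 \left(-4 + 1\right) + 6 = 0 \left(-3\right) + 6 = 0 + 6 = 6$)
$t{\left(C,v \right)} = 6$
$t{\left(51,-123 \right)} \left(24 - 17\right) \left(26 + 6\right) = 6 \left(24 - 17\right) \left(26 + 6\right) = 6 \cdot 7 \cdot 32 = 6 \cdot 224 = 1344$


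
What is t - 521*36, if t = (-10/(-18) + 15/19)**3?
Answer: -93771790516/5000211 ≈ -18754.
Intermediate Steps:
t = 12167000/5000211 (t = (-10*(-1/18) + 15*(1/19))**3 = (5/9 + 15/19)**3 = (230/171)**3 = 12167000/5000211 ≈ 2.4333)
t - 521*36 = 12167000/5000211 - 521*36 = 12167000/5000211 - 1*18756 = 12167000/5000211 - 18756 = -93771790516/5000211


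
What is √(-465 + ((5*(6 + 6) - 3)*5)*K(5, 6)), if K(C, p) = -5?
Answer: 3*I*√210 ≈ 43.474*I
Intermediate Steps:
√(-465 + ((5*(6 + 6) - 3)*5)*K(5, 6)) = √(-465 + ((5*(6 + 6) - 3)*5)*(-5)) = √(-465 + ((5*12 - 3)*5)*(-5)) = √(-465 + ((60 - 3)*5)*(-5)) = √(-465 + (57*5)*(-5)) = √(-465 + 285*(-5)) = √(-465 - 1425) = √(-1890) = 3*I*√210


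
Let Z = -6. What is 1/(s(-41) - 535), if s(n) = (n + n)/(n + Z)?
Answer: -47/25063 ≈ -0.0018753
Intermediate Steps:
s(n) = 2*n/(-6 + n) (s(n) = (n + n)/(n - 6) = (2*n)/(-6 + n) = 2*n/(-6 + n))
1/(s(-41) - 535) = 1/(2*(-41)/(-6 - 41) - 535) = 1/(2*(-41)/(-47) - 535) = 1/(2*(-41)*(-1/47) - 535) = 1/(82/47 - 535) = 1/(-25063/47) = -47/25063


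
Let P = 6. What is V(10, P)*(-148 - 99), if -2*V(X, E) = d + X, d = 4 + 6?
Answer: 2470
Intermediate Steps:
d = 10
V(X, E) = -5 - X/2 (V(X, E) = -(10 + X)/2 = -5 - X/2)
V(10, P)*(-148 - 99) = (-5 - ½*10)*(-148 - 99) = (-5 - 5)*(-247) = -10*(-247) = 2470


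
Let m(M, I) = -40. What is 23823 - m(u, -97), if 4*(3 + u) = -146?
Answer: 23863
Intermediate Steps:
u = -79/2 (u = -3 + (¼)*(-146) = -3 - 73/2 = -79/2 ≈ -39.500)
23823 - m(u, -97) = 23823 - 1*(-40) = 23823 + 40 = 23863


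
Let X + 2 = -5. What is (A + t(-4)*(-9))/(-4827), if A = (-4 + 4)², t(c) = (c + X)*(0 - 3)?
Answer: 99/1609 ≈ 0.061529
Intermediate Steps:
X = -7 (X = -2 - 5 = -7)
t(c) = 21 - 3*c (t(c) = (c - 7)*(0 - 3) = (-7 + c)*(-3) = 21 - 3*c)
A = 0 (A = 0² = 0)
(A + t(-4)*(-9))/(-4827) = (0 + (21 - 3*(-4))*(-9))/(-4827) = (0 + (21 + 12)*(-9))*(-1/4827) = (0 + 33*(-9))*(-1/4827) = (0 - 297)*(-1/4827) = -297*(-1/4827) = 99/1609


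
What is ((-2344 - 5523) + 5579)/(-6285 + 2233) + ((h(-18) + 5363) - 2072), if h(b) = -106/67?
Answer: 223294407/67871 ≈ 3290.0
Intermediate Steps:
h(b) = -106/67 (h(b) = -106*1/67 = -106/67)
((-2344 - 5523) + 5579)/(-6285 + 2233) + ((h(-18) + 5363) - 2072) = ((-2344 - 5523) + 5579)/(-6285 + 2233) + ((-106/67 + 5363) - 2072) = (-7867 + 5579)/(-4052) + (359215/67 - 2072) = -2288*(-1/4052) + 220391/67 = 572/1013 + 220391/67 = 223294407/67871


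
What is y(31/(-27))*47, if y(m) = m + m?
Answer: -2914/27 ≈ -107.93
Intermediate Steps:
y(m) = 2*m
y(31/(-27))*47 = (2*(31/(-27)))*47 = (2*(31*(-1/27)))*47 = (2*(-31/27))*47 = -62/27*47 = -2914/27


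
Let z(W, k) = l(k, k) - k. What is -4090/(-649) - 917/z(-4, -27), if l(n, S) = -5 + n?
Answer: 615583/3245 ≈ 189.70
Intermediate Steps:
z(W, k) = -5 (z(W, k) = (-5 + k) - k = -5)
-4090/(-649) - 917/z(-4, -27) = -4090/(-649) - 917/(-5) = -4090*(-1/649) - 917*(-1/5) = 4090/649 + 917/5 = 615583/3245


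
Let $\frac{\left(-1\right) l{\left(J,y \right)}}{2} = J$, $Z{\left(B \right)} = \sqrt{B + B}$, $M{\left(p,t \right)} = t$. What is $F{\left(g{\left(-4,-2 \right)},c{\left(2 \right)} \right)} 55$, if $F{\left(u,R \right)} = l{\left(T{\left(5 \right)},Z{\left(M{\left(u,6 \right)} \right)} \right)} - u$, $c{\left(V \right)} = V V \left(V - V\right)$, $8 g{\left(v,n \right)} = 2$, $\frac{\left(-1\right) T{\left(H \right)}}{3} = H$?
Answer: $\frac{6545}{4} \approx 1636.3$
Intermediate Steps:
$T{\left(H \right)} = - 3 H$
$g{\left(v,n \right)} = \frac{1}{4}$ ($g{\left(v,n \right)} = \frac{1}{8} \cdot 2 = \frac{1}{4}$)
$c{\left(V \right)} = 0$ ($c{\left(V \right)} = V^{2} \cdot 0 = 0$)
$Z{\left(B \right)} = \sqrt{2} \sqrt{B}$ ($Z{\left(B \right)} = \sqrt{2 B} = \sqrt{2} \sqrt{B}$)
$l{\left(J,y \right)} = - 2 J$
$F{\left(u,R \right)} = 30 - u$ ($F{\left(u,R \right)} = - 2 \left(\left(-3\right) 5\right) - u = \left(-2\right) \left(-15\right) - u = 30 - u$)
$F{\left(g{\left(-4,-2 \right)},c{\left(2 \right)} \right)} 55 = \left(30 - \frac{1}{4}\right) 55 = \frac{119}{4} \cdot 55 = \frac{6545}{4}$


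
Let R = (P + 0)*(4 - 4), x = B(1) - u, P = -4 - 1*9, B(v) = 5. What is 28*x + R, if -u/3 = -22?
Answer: -1708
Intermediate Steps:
P = -13 (P = -4 - 9 = -13)
u = 66 (u = -3*(-22) = 66)
x = -61 (x = 5 - 1*66 = 5 - 66 = -61)
R = 0 (R = (-13 + 0)*(4 - 4) = -13*0 = 0)
28*x + R = 28*(-61) + 0 = -1708 + 0 = -1708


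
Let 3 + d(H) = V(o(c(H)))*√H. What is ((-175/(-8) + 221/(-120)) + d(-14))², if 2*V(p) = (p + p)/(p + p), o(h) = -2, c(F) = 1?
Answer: 257971/900 + 511*I*√14/30 ≈ 286.63 + 63.733*I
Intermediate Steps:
V(p) = ½ (V(p) = ((p + p)/(p + p))/2 = ((2*p)/((2*p)))/2 = ((2*p)*(1/(2*p)))/2 = (½)*1 = ½)
d(H) = -3 + √H/2
((-175/(-8) + 221/(-120)) + d(-14))² = ((-175/(-8) + 221/(-120)) + (-3 + √(-14)/2))² = ((-175*(-⅛) + 221*(-1/120)) + (-3 + (I*√14)/2))² = ((175/8 - 221/120) + (-3 + I*√14/2))² = (601/30 + (-3 + I*√14/2))² = (511/30 + I*√14/2)²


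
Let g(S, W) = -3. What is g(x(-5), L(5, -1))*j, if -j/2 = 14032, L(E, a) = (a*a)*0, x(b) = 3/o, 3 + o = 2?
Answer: 84192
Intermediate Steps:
o = -1 (o = -3 + 2 = -1)
x(b) = -3 (x(b) = 3/(-1) = 3*(-1) = -3)
L(E, a) = 0 (L(E, a) = a²*0 = 0)
j = -28064 (j = -2*14032 = -28064)
g(x(-5), L(5, -1))*j = -3*(-28064) = 84192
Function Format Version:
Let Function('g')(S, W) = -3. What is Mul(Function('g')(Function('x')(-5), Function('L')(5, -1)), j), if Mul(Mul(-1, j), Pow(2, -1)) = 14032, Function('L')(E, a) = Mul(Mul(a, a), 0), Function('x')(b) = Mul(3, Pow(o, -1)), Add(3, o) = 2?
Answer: 84192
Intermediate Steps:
o = -1 (o = Add(-3, 2) = -1)
Function('x')(b) = -3 (Function('x')(b) = Mul(3, Pow(-1, -1)) = Mul(3, -1) = -3)
Function('L')(E, a) = 0 (Function('L')(E, a) = Mul(Pow(a, 2), 0) = 0)
j = -28064 (j = Mul(-2, 14032) = -28064)
Mul(Function('g')(Function('x')(-5), Function('L')(5, -1)), j) = Mul(-3, -28064) = 84192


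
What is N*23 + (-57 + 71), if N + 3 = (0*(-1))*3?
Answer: -55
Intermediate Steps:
N = -3 (N = -3 + (0*(-1))*3 = -3 + 0*3 = -3 + 0 = -3)
N*23 + (-57 + 71) = -3*23 + (-57 + 71) = -69 + 14 = -55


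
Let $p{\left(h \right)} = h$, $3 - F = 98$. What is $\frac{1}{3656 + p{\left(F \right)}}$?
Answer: $\frac{1}{3561} \approx 0.00028082$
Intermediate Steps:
$F = -95$ ($F = 3 - 98 = -95$)
$\frac{1}{3656 + p{\left(F \right)}} = \frac{1}{3656 - 95} = \frac{1}{3561}$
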